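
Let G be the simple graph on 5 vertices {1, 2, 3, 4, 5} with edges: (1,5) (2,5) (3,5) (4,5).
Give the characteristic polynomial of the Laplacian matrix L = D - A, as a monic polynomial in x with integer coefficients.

x^5 - 8x^4 + 18x^3 - 16x^2 + 5x

Reading degrees in the order [1, 2, 3, 4, 5] gives [1, 1, 1, 1, 4]; set D = diag(1, 1, 1, 1, 4) and form L = D - A. L has integer entries, so p(x) = det(xI - L) has integer coefficients. Expanding the determinant yields x^5 - 8x^4 + 18x^3 - 16x^2 + 5x. Since p(0) = det(-L) = 0, x divides p(x).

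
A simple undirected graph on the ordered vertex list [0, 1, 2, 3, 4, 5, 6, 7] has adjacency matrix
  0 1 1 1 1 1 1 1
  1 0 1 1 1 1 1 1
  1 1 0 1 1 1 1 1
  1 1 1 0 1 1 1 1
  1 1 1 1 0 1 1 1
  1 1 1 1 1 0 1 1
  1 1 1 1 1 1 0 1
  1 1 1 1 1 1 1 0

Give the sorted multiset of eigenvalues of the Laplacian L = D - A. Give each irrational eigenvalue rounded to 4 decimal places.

[0, 8, 8, 8, 8, 8, 8, 8]

Reading degrees in the order [0, 1, 2, 3, 4, 5, 6, 7] gives [7, 7, 7, 7, 7, 7, 7, 7]; set D = diag(7, 7, 7, 7, 7, 7, 7, 7) and form L = D - A. Since every row of L sums to 0, the all-ones vector is in the kernel and 0 is an eigenvalue. By the matrix-tree theorem the graph has (1/8) * product of the nonzero eigenvalues = 262144 spanning trees.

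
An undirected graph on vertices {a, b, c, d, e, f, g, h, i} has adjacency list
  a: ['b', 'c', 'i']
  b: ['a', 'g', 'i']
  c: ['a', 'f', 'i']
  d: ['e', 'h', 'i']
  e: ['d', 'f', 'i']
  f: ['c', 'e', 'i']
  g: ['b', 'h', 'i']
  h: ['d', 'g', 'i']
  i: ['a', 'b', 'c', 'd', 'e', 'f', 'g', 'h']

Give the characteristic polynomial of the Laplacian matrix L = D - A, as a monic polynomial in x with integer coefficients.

Each diagonal entry of L is the vertex degree and each off-diagonal entry is -1 where an edge is present, 0 otherwise; in the order [a, b, c, d, e, f, g, h, i] the diagonal is [3, 3, 3, 3, 3, 3, 3, 3, 8]. L has integer entries, so p(x) = det(xI - L) has integer coefficients. Expanding the determinant yields x^9 - 32x^8 + 428x^7 - 3136x^6 + 13786x^5 - 37232x^4 + 60276x^3 - 53424x^2 + 19845x. Since p(0) = det(-L) = 0, x divides p(x). There is one zero in the spectrum, matching the 1 component.

x^9 - 32x^8 + 428x^7 - 3136x^6 + 13786x^5 - 37232x^4 + 60276x^3 - 53424x^2 + 19845x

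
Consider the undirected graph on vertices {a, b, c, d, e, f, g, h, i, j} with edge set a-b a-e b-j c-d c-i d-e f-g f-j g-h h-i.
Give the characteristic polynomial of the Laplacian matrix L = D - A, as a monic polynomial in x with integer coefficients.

Each diagonal entry of L is the vertex degree and each off-diagonal entry is -1 where an edge is present, 0 otherwise; in the order [a, b, c, d, e, f, g, h, i, j] the diagonal is [2, 2, 2, 2, 2, 2, 2, 2, 2, 2]. L has integer entries, so p(x) = det(xI - L) has integer coefficients. Expanding the determinant yields x^10 - 20x^9 + 170x^8 - 800x^7 + 2275x^6 - 4004x^5 + 4290x^4 - 2640x^3 + 825x^2 - 100x. The coefficient of x^9 equals -trace(L) = -20, matching the sum of degrees.

x^10 - 20x^9 + 170x^8 - 800x^7 + 2275x^6 - 4004x^5 + 4290x^4 - 2640x^3 + 825x^2 - 100x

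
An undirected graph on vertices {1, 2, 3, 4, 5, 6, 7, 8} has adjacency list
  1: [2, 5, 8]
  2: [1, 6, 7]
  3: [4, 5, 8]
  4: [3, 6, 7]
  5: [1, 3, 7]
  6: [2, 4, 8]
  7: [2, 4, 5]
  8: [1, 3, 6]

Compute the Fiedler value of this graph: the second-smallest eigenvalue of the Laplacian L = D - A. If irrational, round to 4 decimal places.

2

Reading degrees in the order [1, 2, 3, 4, 5, 6, 7, 8] gives [3, 3, 3, 3, 3, 3, 3, 3]; set D = diag(3, 3, 3, 3, 3, 3, 3, 3) and form L = D - A. Computing the eigenvalues of L and sorting gives [0, 2, 2, 2, 4, 4, 4, 6]. The Fiedler value lambda_2 = 2 is strictly positive, so the graph is connected. The largest eigenvalue, 6, is at most the vertex count 8. By the matrix-tree theorem the graph has (1/8) * product of the nonzero eigenvalues = 384 spanning trees.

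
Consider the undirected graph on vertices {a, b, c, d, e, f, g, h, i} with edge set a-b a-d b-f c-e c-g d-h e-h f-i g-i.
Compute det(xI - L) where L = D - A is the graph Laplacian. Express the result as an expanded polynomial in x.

x^9 - 18x^8 + 135x^7 - 546x^6 + 1287x^5 - 1782x^4 + 1386x^3 - 540x^2 + 81x

Each diagonal entry of L is the vertex degree and each off-diagonal entry is -1 where an edge is present, 0 otherwise; in the order [a, b, c, d, e, f, g, h, i] the diagonal is [2, 2, 2, 2, 2, 2, 2, 2, 2]. Computing det(xI - L) by cofactor expansion (or equivalently via sum-over-permutations) gives x^9 - 18x^8 + 135x^7 - 546x^6 + 1287x^5 - 1782x^4 + 1386x^3 - 540x^2 + 81x. Since p(0) = det(-L) = 0, x divides p(x).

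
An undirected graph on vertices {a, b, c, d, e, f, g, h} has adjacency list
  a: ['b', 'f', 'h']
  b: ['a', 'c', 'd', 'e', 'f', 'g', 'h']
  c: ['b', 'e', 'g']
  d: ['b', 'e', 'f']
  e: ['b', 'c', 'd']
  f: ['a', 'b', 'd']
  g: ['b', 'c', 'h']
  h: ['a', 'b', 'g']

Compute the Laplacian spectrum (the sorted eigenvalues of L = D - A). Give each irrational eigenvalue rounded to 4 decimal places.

[0, 1.7530, 1.7530, 3.4450, 3.4450, 4.8019, 4.8019, 8]

Reading degrees in the order [a, b, c, d, e, f, g, h] gives [3, 7, 3, 3, 3, 3, 3, 3]; set D = diag(3, 7, 3, 3, 3, 3, 3, 3) and form L = D - A. The multiplicity of 0 as a Laplacian eigenvalue equals the number of connected components. The single zero eigenvalue shows the graph is connected. The eigenvalues sum to 28, which equals trace(L) = 2|E|.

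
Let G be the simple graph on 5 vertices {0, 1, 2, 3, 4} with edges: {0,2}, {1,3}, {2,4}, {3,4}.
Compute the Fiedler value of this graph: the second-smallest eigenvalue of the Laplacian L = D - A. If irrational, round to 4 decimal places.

0.3820

Each diagonal entry of L is the vertex degree and each off-diagonal entry is -1 where an edge is present, 0 otherwise; in the order [0, 1, 2, 3, 4] the diagonal is [1, 1, 2, 2, 2]. The smallest Laplacian eigenvalue is always 0. The next one, lambda_2 = 0.3820, measures how hard the graph is to disconnect: larger values mean better connectivity. By the matrix-tree theorem the graph has (1/5) * product of the nonzero eigenvalues = 1 spanning tree.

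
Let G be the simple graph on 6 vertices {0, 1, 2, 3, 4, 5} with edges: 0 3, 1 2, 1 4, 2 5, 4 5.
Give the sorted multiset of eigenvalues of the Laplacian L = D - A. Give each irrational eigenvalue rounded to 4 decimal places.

Reading degrees in the order [0, 1, 2, 3, 4, 5] gives [1, 2, 2, 1, 2, 2]; set D = diag(1, 2, 2, 1, 2, 2) and form L = D - A. L is symmetric positive semidefinite, so every eigenvalue is real and nonnegative. The 2 zero eigenvalues correspond to the 2 connected components. There are 2 zeros in the spectrum, matching the 2 components.

[0, 0, 2, 2, 2, 4]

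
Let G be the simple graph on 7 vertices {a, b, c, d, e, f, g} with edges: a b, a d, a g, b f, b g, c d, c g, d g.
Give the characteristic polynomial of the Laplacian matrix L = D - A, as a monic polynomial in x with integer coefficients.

Each diagonal entry of L is the vertex degree and each off-diagonal entry is -1 where an edge is present, 0 otherwise; in the order [a, b, c, d, e, f, g] the diagonal is [3, 3, 2, 3, 0, 1, 4]. L has integer entries, so p(x) = det(xI - L) has integer coefficients. Expanding the determinant yields x^7 - 16x^6 + 96x^5 - 264x^4 + 320x^3 - 126x^2. The coefficient of x^6 equals -trace(L) = -16, matching the sum of degrees. The largest eigenvalue, 5.1183, is at most the vertex count 7.

x^7 - 16x^6 + 96x^5 - 264x^4 + 320x^3 - 126x^2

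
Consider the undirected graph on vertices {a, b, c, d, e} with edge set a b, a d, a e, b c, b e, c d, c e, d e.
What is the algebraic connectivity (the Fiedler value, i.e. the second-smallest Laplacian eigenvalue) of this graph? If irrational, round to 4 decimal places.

3

Each diagonal entry of L is the vertex degree and each off-diagonal entry is -1 where an edge is present, 0 otherwise; in the order [a, b, c, d, e] the diagonal is [3, 3, 3, 3, 4]. The smallest Laplacian eigenvalue is always 0. The next one, lambda_2 = 3, measures how hard the graph is to disconnect: larger values mean better connectivity. The eigenvalues sum to 16, which equals trace(L) = 2|E|. There is one zero in the spectrum, matching the 1 component.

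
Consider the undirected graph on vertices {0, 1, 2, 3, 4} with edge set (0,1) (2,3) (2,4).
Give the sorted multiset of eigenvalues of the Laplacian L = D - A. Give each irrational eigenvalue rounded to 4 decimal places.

Each diagonal entry of L is the vertex degree and each off-diagonal entry is -1 where an edge is present, 0 otherwise; in the order [0, 1, 2, 3, 4] the diagonal is [1, 1, 2, 1, 1]. The multiplicity of 0 as a Laplacian eigenvalue equals the number of connected components. The 2 zero eigenvalues correspond to the 2 connected components. The largest eigenvalue, 3, is at most the vertex count 5.

[0, 0, 1, 2, 3]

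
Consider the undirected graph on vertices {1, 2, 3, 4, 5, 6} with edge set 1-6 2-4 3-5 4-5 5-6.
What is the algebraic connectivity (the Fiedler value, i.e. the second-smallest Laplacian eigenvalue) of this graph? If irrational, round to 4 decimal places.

0.3820

Each diagonal entry of L is the vertex degree and each off-diagonal entry is -1 where an edge is present, 0 otherwise; in the order [1, 2, 3, 4, 5, 6] the diagonal is [1, 1, 1, 2, 3, 2]. The smallest Laplacian eigenvalue is always 0. The next one, lambda_2 = 0.3820, measures how hard the graph is to disconnect: larger values mean better connectivity. The eigenvalues sum to 10, which equals trace(L) = 2|E|.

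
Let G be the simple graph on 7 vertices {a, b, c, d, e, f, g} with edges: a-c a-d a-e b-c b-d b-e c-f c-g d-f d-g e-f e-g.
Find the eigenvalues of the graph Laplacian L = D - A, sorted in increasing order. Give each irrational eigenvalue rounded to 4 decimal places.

Each diagonal entry of L is the vertex degree and each off-diagonal entry is -1 where an edge is present, 0 otherwise; in the order [a, b, c, d, e, f, g] the diagonal is [3, 3, 4, 4, 4, 3, 3]. The multiplicity of 0 as a Laplacian eigenvalue equals the number of connected components. The single zero eigenvalue shows the graph is connected. There is one zero in the spectrum, matching the 1 component.

[0, 3, 3, 3, 4, 4, 7]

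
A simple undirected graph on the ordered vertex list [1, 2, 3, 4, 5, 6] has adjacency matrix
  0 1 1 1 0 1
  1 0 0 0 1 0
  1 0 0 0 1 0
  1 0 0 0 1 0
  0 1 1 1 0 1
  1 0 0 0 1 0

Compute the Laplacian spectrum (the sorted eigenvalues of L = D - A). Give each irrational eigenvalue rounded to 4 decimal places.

[0, 2, 2, 2, 4, 6]

Reading degrees in the order [1, 2, 3, 4, 5, 6] gives [4, 2, 2, 2, 4, 2]; set D = diag(4, 2, 2, 2, 4, 2) and form L = D - A. Since every row of L sums to 0, the all-ones vector is in the kernel and 0 is an eigenvalue. The single zero eigenvalue shows the graph is connected.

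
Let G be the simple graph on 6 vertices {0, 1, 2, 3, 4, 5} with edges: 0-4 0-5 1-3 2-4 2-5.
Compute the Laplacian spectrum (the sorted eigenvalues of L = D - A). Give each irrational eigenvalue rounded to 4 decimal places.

[0, 0, 2, 2, 2, 4]

Reading degrees in the order [0, 1, 2, 3, 4, 5] gives [2, 1, 2, 1, 2, 2]; set D = diag(2, 1, 2, 1, 2, 2) and form L = D - A. The multiplicity of 0 as a Laplacian eigenvalue equals the number of connected components. The 2 zero eigenvalues correspond to the 2 connected components. There are 2 zeros in the spectrum, matching the 2 components.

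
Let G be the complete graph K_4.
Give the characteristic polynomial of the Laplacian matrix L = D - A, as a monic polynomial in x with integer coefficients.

The graph has 4 vertices and degree multiset [3, 3, 3, 3]; D is the diagonal matrix of degrees and L = D - A. L has integer entries, so p(x) = det(xI - L) has integer coefficients. Expanding the determinant yields x^4 - 12x^3 + 48x^2 - 64x. Since p(0) = det(-L) = 0, x divides p(x). There is one zero in the spectrum, matching the 1 component.

x^4 - 12x^3 + 48x^2 - 64x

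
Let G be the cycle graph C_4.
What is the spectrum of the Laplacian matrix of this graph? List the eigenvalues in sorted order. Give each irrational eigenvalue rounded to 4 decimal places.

[0, 2, 2, 4]

The graph has 4 vertices and degree multiset [2, 2, 2, 2]; D is the diagonal matrix of degrees and L = D - A. L is symmetric positive semidefinite, so every eigenvalue is real and nonnegative. The single zero eigenvalue shows the graph is connected. The largest eigenvalue, 4, is at most the vertex count 4.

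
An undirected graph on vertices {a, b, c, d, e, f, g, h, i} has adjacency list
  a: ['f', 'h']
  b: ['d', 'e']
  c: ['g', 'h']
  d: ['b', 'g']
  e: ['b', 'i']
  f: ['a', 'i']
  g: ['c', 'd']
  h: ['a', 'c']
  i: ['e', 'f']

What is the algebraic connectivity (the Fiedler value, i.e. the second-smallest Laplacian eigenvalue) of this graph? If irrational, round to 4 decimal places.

0.4679

Reading degrees in the order [a, b, c, d, e, f, g, h, i] gives [2, 2, 2, 2, 2, 2, 2, 2, 2]; set D = diag(2, 2, 2, 2, 2, 2, 2, 2, 2) and form L = D - A. The smallest Laplacian eigenvalue is always 0. The next one, lambda_2 = 0.4679, measures how hard the graph is to disconnect: larger values mean better connectivity. By the matrix-tree theorem the graph has (1/9) * product of the nonzero eigenvalues = 9 spanning trees. The largest eigenvalue, 3.8794, is at most the vertex count 9.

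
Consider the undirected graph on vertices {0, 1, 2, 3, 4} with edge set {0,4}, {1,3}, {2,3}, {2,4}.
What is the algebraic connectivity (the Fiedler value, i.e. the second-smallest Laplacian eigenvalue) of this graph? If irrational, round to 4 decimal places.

0.3820

Each diagonal entry of L is the vertex degree and each off-diagonal entry is -1 where an edge is present, 0 otherwise; in the order [0, 1, 2, 3, 4] the diagonal is [1, 1, 2, 2, 2]. Computing the eigenvalues of L and sorting gives [0, 0.3820, 1.3820, 2.6180, 3.6180]. The Fiedler value lambda_2 = 0.3820 is strictly positive, so the graph is connected.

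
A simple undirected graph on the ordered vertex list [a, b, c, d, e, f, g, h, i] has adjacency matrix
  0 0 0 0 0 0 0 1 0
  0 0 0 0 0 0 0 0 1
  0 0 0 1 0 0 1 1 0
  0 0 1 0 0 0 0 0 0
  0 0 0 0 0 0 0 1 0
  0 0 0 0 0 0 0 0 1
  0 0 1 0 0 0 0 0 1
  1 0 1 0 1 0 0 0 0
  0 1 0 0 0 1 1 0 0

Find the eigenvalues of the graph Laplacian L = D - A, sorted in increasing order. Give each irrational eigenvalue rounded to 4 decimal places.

Reading degrees in the order [a, b, c, d, e, f, g, h, i] gives [1, 1, 3, 1, 1, 1, 2, 3, 3]; set D = diag(1, 1, 3, 1, 1, 1, 2, 3, 3) and form L = D - A. Since every row of L sums to 0, the all-ones vector is in the kernel and 0 is an eigenvalue. The eigenvalues sum to 16, which equals trace(L) = 2|E|.

[0, 0.1830, 0.5723, 1, 1, 1.5095, 3, 4.0444, 4.6907]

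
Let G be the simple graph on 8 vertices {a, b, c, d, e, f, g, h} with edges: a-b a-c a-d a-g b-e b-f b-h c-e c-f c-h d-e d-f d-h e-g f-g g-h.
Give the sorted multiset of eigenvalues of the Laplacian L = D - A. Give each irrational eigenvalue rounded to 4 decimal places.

[0, 4, 4, 4, 4, 4, 4, 8]

Reading degrees in the order [a, b, c, d, e, f, g, h] gives [4, 4, 4, 4, 4, 4, 4, 4]; set D = diag(4, 4, 4, 4, 4, 4, 4, 4) and form L = D - A. L is symmetric positive semidefinite, so every eigenvalue is real and nonnegative.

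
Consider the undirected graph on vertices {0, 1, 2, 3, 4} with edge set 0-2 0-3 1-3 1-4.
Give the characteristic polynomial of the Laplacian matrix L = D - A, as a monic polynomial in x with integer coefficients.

Reading degrees in the order [0, 1, 2, 3, 4] gives [2, 2, 1, 2, 1]; set D = diag(2, 2, 1, 2, 1) and form L = D - A. L has integer entries, so p(x) = det(xI - L) has integer coefficients. Expanding the determinant yields x^5 - 8x^4 + 21x^3 - 20x^2 + 5x. Since p(0) = det(-L) = 0, x divides p(x). The largest eigenvalue, 3.6180, is at most the vertex count 5. By the matrix-tree theorem the graph has (1/5) * product of the nonzero eigenvalues = 1 spanning tree.

x^5 - 8x^4 + 21x^3 - 20x^2 + 5x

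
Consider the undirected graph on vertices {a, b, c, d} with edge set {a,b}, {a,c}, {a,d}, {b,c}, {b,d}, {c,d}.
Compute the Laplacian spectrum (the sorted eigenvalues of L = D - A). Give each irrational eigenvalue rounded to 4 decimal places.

[0, 4, 4, 4]

Each diagonal entry of L is the vertex degree and each off-diagonal entry is -1 where an edge is present, 0 otherwise; in the order [a, b, c, d] the diagonal is [3, 3, 3, 3]. Diagonalising L (or applying a numerical eigensolver to the 4x4 matrix) gives the spectrum above. The single zero eigenvalue shows the graph is connected.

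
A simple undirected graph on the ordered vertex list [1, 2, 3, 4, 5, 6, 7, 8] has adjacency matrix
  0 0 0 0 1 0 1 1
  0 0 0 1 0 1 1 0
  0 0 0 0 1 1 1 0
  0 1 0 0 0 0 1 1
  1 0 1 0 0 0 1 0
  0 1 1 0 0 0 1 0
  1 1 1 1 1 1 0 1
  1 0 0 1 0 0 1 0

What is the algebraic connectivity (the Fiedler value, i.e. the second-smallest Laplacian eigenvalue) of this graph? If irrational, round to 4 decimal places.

Reading degrees in the order [1, 2, 3, 4, 5, 6, 7, 8] gives [3, 3, 3, 3, 3, 3, 7, 3]; set D = diag(3, 3, 3, 3, 3, 3, 7, 3) and form L = D - A. The sorted Laplacian eigenvalues are [0, 1.7530, 1.7530, 3.4450, 3.4450, 4.8019, 4.8019, 8]; the algebraic connectivity is the second entry, 1.7530. By the matrix-tree theorem the graph has (1/8) * product of the nonzero eigenvalues = 841 spanning trees.

1.7530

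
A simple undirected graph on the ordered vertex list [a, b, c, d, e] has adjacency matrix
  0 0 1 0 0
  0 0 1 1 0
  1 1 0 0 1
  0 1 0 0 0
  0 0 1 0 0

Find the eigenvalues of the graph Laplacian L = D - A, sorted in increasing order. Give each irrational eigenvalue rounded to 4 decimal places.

Reading degrees in the order [a, b, c, d, e] gives [1, 2, 3, 1, 1]; set D = diag(1, 2, 3, 1, 1) and form L = D - A. Diagonalising L (or applying a numerical eigensolver to the 5x5 matrix) gives the spectrum above. The eigenvalues sum to 8, which equals trace(L) = 2|E|.

[0, 0.5188, 1, 2.3111, 4.1701]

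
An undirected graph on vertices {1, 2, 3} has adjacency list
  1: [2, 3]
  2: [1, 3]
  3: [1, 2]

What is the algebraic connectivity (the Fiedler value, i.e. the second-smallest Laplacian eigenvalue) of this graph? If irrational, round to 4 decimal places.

3

Reading degrees in the order [1, 2, 3] gives [2, 2, 2]; set D = diag(2, 2, 2) and form L = D - A. The smallest Laplacian eigenvalue is always 0. The next one, lambda_2 = 3, measures how hard the graph is to disconnect: larger values mean better connectivity. The largest eigenvalue, 3, is at most the vertex count 3.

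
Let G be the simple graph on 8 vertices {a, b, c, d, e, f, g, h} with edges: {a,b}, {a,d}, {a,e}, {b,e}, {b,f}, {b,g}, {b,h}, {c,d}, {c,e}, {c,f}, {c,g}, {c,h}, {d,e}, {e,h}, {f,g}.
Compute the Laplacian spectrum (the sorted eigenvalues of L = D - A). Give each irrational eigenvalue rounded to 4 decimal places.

[0, 1.6673, 2.6516, 3.3820, 4, 5.6180, 5.7147, 6.9664]

With the vertex order [a, b, c, d, e, f, g, h], the degrees are [3, 5, 5, 3, 5, 3, 3, 3], giving D = diag(3, 5, 5, 3, 5, 3, 3, 3) and L = D - A. Since every row of L sums to 0, the all-ones vector is in the kernel and 0 is an eigenvalue. By the matrix-tree theorem the graph has (1/8) * product of the nonzero eigenvalues = 1672 spanning trees.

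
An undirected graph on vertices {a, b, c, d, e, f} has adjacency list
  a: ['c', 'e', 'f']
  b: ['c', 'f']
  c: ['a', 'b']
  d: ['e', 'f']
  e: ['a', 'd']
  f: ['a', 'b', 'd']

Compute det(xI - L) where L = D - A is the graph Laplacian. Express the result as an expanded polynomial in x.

x^6 - 14x^5 + 74x^4 - 184x^3 + 213x^2 - 90x

Each diagonal entry of L is the vertex degree and each off-diagonal entry is -1 where an edge is present, 0 otherwise; in the order [a, b, c, d, e, f] the diagonal is [3, 2, 2, 2, 2, 3]. Computing det(xI - L) by cofactor expansion (or equivalently via sum-over-permutations) gives x^6 - 14x^5 + 74x^4 - 184x^3 + 213x^2 - 90x. The coefficient of x^5 equals -trace(L) = -14, matching the sum of degrees. The largest eigenvalue, 5, is at most the vertex count 6.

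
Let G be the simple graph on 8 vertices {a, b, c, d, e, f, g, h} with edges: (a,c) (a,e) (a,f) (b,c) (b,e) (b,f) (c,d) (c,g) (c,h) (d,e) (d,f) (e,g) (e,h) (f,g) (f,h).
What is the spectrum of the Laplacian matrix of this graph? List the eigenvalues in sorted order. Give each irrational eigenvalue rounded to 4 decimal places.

Each diagonal entry of L is the vertex degree and each off-diagonal entry is -1 where an edge is present, 0 otherwise; in the order [a, b, c, d, e, f, g, h] the diagonal is [3, 3, 5, 3, 5, 5, 3, 3]. The multiplicity of 0 as a Laplacian eigenvalue equals the number of connected components. The largest eigenvalue, 8, is at most the vertex count 8.

[0, 3, 3, 3, 3, 5, 5, 8]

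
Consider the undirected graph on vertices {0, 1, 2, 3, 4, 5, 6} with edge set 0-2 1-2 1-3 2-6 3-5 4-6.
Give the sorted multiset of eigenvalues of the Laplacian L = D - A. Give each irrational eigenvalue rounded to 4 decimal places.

Each diagonal entry of L is the vertex degree and each off-diagonal entry is -1 where an edge is present, 0 otherwise; in the order [0, 1, 2, 3, 4, 5, 6] the diagonal is [1, 2, 3, 2, 1, 1, 2]. Since every row of L sums to 0, the all-ones vector is in the kernel and 0 is an eigenvalue. The single zero eigenvalue shows the graph is connected. The largest eigenvalue, 4.3342, is at most the vertex count 7.

[0, 0.2603, 0.6262, 1.4055, 2.2742, 3.0996, 4.3342]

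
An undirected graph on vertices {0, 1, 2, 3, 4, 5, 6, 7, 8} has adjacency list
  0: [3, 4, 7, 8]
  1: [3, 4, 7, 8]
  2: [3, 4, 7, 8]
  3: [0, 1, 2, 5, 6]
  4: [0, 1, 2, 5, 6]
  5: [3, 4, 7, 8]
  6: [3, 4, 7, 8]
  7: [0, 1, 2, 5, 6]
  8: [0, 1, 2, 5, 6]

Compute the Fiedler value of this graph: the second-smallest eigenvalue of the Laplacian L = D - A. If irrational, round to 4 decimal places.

Reading degrees in the order [0, 1, 2, 3, 4, 5, 6, 7, 8] gives [4, 4, 4, 5, 5, 4, 4, 5, 5]; set D = diag(4, 4, 4, 5, 5, 4, 4, 5, 5) and form L = D - A. The sorted Laplacian eigenvalues are [0, 4, 4, 4, 4, 5, 5, 5, 9]; the algebraic connectivity is the second entry, 4. There is one zero in the spectrum, matching the 1 component. The largest eigenvalue, 9, is at most the vertex count 9.

4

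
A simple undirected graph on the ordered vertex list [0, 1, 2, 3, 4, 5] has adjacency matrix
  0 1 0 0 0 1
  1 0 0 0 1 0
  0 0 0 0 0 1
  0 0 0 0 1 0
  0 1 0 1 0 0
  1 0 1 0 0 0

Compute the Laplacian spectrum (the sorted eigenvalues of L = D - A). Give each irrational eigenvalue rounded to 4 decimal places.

With the vertex order [0, 1, 2, 3, 4, 5], the degrees are [2, 2, 1, 1, 2, 2], giving D = diag(2, 2, 1, 1, 2, 2) and L = D - A. The multiplicity of 0 as a Laplacian eigenvalue equals the number of connected components.

[0, 0.2679, 1, 2, 3, 3.7321]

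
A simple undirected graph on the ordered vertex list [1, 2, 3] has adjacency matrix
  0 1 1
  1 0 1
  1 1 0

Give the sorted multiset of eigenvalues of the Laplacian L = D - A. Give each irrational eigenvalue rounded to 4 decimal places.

Reading degrees in the order [1, 2, 3] gives [2, 2, 2]; set D = diag(2, 2, 2) and form L = D - A. L is symmetric positive semidefinite, so every eigenvalue is real and nonnegative. The largest eigenvalue, 3, is at most the vertex count 3.

[0, 3, 3]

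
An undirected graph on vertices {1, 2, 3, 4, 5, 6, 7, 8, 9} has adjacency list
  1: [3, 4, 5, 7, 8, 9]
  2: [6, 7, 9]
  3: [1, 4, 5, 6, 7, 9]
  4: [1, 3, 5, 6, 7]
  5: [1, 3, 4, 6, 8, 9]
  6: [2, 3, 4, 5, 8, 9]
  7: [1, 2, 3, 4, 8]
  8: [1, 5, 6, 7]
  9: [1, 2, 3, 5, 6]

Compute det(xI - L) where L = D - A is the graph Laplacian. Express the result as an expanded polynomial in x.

x^9 - 46x^8 + 913x^7 - 10202x^6 + 70120x^5 - 303192x^4 + 804332x^3 - 1195156x^2 + 760212x

With the vertex order [1, 2, 3, 4, 5, 6, 7, 8, 9], the degrees are [6, 3, 6, 5, 6, 6, 5, 4, 5], giving D = diag(6, 3, 6, 5, 6, 6, 5, 4, 5) and L = D - A. L has integer entries, so p(x) = det(xI - L) has integer coefficients. Expanding the determinant yields x^9 - 46x^8 + 913x^7 - 10202x^6 + 70120x^5 - 303192x^4 + 804332x^3 - 1195156x^2 + 760212x. The constant term is 0 because L is singular (the all-ones vector lies in its kernel). The eigenvalues sum to 46, which equals trace(L) = 2|E|.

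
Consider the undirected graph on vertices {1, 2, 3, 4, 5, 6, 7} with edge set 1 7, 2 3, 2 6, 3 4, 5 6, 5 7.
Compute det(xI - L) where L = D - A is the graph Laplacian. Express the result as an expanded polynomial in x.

x^7 - 12x^6 + 55x^5 - 120x^4 + 126x^3 - 56x^2 + 7x

With the vertex order [1, 2, 3, 4, 5, 6, 7], the degrees are [1, 2, 2, 1, 2, 2, 2], giving D = diag(1, 2, 2, 1, 2, 2, 2) and L = D - A. Computing det(xI - L) by cofactor expansion (or equivalently via sum-over-permutations) gives x^7 - 12x^6 + 55x^5 - 120x^4 + 126x^3 - 56x^2 + 7x. Since p(0) = det(-L) = 0, x divides p(x). By the matrix-tree theorem the graph has (1/7) * product of the nonzero eigenvalues = 1 spanning tree.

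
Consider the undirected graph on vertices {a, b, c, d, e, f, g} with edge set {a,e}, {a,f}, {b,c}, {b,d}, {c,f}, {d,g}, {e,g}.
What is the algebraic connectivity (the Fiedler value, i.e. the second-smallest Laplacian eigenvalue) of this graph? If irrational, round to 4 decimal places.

0.7530

With the vertex order [a, b, c, d, e, f, g], the degrees are [2, 2, 2, 2, 2, 2, 2], giving D = diag(2, 2, 2, 2, 2, 2, 2) and L = D - A. The smallest Laplacian eigenvalue is always 0. The next one, lambda_2 = 0.7530, measures how hard the graph is to disconnect: larger values mean better connectivity.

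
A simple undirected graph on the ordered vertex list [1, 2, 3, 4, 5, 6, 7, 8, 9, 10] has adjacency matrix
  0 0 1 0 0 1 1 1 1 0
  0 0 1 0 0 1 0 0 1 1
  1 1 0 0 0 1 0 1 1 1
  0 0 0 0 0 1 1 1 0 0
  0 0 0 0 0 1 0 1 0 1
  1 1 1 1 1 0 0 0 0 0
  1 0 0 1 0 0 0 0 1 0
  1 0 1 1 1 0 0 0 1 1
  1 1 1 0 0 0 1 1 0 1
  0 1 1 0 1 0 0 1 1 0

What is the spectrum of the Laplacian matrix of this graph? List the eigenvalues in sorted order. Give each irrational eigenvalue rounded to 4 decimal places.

[0, 2.0095, 2.7887, 3.4687, 4.4362, 4.5015, 6.4931, 7.1064, 7.3848, 7.8111]

Reading degrees in the order [1, 2, 3, 4, 5, 6, 7, 8, 9, 10] gives [5, 4, 6, 3, 3, 5, 3, 6, 6, 5]; set D = diag(5, 4, 6, 3, 3, 5, 3, 6, 6, 5) and form L = D - A. Diagonalising L (or applying a numerical eigensolver to the 10x10 matrix) gives the spectrum above. The single zero eigenvalue shows the graph is connected. There is one zero in the spectrum, matching the 1 component.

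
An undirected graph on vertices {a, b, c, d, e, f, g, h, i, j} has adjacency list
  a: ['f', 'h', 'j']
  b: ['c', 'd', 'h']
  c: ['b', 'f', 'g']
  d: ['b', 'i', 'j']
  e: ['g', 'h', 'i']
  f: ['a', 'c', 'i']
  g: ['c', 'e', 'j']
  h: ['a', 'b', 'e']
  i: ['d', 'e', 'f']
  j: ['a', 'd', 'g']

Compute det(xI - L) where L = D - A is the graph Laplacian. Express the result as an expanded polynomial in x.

Each diagonal entry of L is the vertex degree and each off-diagonal entry is -1 where an edge is present, 0 otherwise; in the order [a, b, c, d, e, f, g, h, i, j] the diagonal is [3, 3, 3, 3, 3, 3, 3, 3, 3, 3]. L has integer entries, so p(x) = det(xI - L) has integer coefficients. Expanding the determinant yields x^10 - 30x^9 + 390x^8 - 2880x^7 + 13305x^6 - 39882x^5 + 77640x^4 - 94800x^3 + 66000x^2 - 20000x. The constant term is 0 because L is singular (the all-ones vector lies in its kernel).

x^10 - 30x^9 + 390x^8 - 2880x^7 + 13305x^6 - 39882x^5 + 77640x^4 - 94800x^3 + 66000x^2 - 20000x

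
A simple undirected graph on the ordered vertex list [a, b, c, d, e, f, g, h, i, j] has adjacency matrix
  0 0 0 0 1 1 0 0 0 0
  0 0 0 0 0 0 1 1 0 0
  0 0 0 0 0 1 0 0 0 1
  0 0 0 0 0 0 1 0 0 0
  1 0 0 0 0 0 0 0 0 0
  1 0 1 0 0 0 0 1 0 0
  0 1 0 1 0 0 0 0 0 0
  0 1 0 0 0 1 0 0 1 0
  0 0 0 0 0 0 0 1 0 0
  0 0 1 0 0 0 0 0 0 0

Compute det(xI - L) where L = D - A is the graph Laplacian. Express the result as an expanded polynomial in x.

Each diagonal entry of L is the vertex degree and each off-diagonal entry is -1 where an edge is present, 0 otherwise; in the order [a, b, c, d, e, f, g, h, i, j] the diagonal is [2, 2, 2, 1, 1, 3, 2, 3, 1, 1]. Computing det(xI - L) by cofactor expansion (or equivalently via sum-over-permutations) gives x^10 - 18x^9 + 134x^8 - 536x^7 + 1252x^6 - 1738x^5 + 1399x^4 - 612x^3 + 130x^2 - 10x. The coefficient of x^9 equals -trace(L) = -18, matching the sum of degrees. The eigenvalues sum to 18, which equals trace(L) = 2|E|.

x^10 - 18x^9 + 134x^8 - 536x^7 + 1252x^6 - 1738x^5 + 1399x^4 - 612x^3 + 130x^2 - 10x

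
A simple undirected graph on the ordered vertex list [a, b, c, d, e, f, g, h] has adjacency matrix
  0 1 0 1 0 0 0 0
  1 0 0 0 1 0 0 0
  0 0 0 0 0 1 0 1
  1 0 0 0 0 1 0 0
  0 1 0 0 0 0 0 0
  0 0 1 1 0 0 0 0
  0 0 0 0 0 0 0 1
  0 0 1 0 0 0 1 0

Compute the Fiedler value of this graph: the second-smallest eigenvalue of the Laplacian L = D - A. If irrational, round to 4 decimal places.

0.1522

Reading degrees in the order [a, b, c, d, e, f, g, h] gives [2, 2, 2, 2, 1, 2, 1, 2]; set D = diag(2, 2, 2, 2, 1, 2, 1, 2) and form L = D - A. The sorted Laplacian eigenvalues are [0, 0.1522, 0.5858, 1.2346, 2, 2.7654, 3.4142, 3.8478]; the algebraic connectivity is the second entry, 0.1522. The largest eigenvalue, 3.8478, is at most the vertex count 8.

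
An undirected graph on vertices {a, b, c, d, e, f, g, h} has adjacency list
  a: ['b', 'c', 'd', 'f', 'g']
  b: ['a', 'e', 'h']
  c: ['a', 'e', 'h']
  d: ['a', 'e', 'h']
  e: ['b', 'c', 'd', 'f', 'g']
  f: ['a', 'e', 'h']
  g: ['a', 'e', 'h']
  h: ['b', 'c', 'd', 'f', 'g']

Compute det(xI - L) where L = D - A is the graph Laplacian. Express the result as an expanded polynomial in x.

x^8 - 30x^7 + 375x^6 - 2540x^5 + 10095x^4 - 23598x^3 + 30105x^2 - 16200x

Reading degrees in the order [a, b, c, d, e, f, g, h] gives [5, 3, 3, 3, 5, 3, 3, 5]; set D = diag(5, 3, 3, 3, 5, 3, 3, 5) and form L = D - A. The eigenvalues of L are [0, 3, 3, 3, 3, 5, 5, 8]; the characteristic polynomial is the product of (x - lambda_i), which multiplies out to x^8 - 30x^7 + 375x^6 - 2540x^5 + 10095x^4 - 23598x^3 + 30105x^2 - 16200x. Since p(0) = det(-L) = 0, x divides p(x).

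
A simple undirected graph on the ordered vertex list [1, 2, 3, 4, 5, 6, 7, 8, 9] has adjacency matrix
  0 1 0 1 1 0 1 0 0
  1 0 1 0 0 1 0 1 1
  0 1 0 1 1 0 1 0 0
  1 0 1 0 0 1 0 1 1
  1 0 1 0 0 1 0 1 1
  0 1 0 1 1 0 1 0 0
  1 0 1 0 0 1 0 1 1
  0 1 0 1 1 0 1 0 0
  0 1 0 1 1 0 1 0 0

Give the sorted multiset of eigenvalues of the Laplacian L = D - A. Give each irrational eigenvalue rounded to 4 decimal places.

Each diagonal entry of L is the vertex degree and each off-diagonal entry is -1 where an edge is present, 0 otherwise; in the order [1, 2, 3, 4, 5, 6, 7, 8, 9] the diagonal is [4, 5, 4, 5, 5, 4, 5, 4, 4]. Diagonalising L (or applying a numerical eigensolver to the 9x9 matrix) gives the spectrum above. By the matrix-tree theorem the graph has (1/9) * product of the nonzero eigenvalues = 32000 spanning trees.

[0, 4, 4, 4, 4, 5, 5, 5, 9]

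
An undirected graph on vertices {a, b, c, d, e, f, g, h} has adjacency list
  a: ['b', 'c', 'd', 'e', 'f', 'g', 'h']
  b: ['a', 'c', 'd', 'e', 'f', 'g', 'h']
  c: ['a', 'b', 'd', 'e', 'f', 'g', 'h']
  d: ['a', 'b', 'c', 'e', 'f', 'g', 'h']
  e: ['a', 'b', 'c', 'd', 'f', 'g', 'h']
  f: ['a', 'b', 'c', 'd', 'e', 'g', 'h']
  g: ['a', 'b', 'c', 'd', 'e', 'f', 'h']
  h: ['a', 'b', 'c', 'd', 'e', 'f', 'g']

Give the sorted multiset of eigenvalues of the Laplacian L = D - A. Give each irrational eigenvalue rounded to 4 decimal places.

Each diagonal entry of L is the vertex degree and each off-diagonal entry is -1 where an edge is present, 0 otherwise; in the order [a, b, c, d, e, f, g, h] the diagonal is [7, 7, 7, 7, 7, 7, 7, 7]. The multiplicity of 0 as a Laplacian eigenvalue equals the number of connected components. The single zero eigenvalue shows the graph is connected. By the matrix-tree theorem the graph has (1/8) * product of the nonzero eigenvalues = 262144 spanning trees.

[0, 8, 8, 8, 8, 8, 8, 8]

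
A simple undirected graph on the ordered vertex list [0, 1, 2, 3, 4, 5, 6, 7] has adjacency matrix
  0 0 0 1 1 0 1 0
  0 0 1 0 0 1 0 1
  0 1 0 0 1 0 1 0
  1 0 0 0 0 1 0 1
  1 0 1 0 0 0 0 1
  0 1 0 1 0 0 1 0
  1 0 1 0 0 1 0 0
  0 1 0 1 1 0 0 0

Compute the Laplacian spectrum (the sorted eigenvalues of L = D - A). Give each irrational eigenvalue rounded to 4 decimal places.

Each diagonal entry of L is the vertex degree and each off-diagonal entry is -1 where an edge is present, 0 otherwise; in the order [0, 1, 2, 3, 4, 5, 6, 7] the diagonal is [3, 3, 3, 3, 3, 3, 3, 3]. Diagonalising L (or applying a numerical eigensolver to the 8x8 matrix) gives the spectrum above. The single zero eigenvalue shows the graph is connected. There is one zero in the spectrum, matching the 1 component. By the matrix-tree theorem the graph has (1/8) * product of the nonzero eigenvalues = 384 spanning trees.

[0, 2, 2, 2, 4, 4, 4, 6]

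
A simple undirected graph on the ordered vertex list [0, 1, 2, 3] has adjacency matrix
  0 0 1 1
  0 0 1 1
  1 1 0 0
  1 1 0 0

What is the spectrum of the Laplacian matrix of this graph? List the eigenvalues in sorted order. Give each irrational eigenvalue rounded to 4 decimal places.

Each diagonal entry of L is the vertex degree and each off-diagonal entry is -1 where an edge is present, 0 otherwise; in the order [0, 1, 2, 3] the diagonal is [2, 2, 2, 2]. Since every row of L sums to 0, the all-ones vector is in the kernel and 0 is an eigenvalue. The eigenvalues sum to 8, which equals trace(L) = 2|E|. The largest eigenvalue, 4, is at most the vertex count 4.

[0, 2, 2, 4]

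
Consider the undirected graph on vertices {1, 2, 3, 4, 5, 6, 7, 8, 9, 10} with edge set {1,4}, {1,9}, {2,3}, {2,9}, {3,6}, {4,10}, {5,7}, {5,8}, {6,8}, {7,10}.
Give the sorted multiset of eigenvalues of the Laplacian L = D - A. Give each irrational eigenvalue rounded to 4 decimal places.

[0, 0.3820, 0.3820, 1.3820, 1.3820, 2.6180, 2.6180, 3.6180, 3.6180, 4]

With the vertex order [1, 2, 3, 4, 5, 6, 7, 8, 9, 10], the degrees are [2, 2, 2, 2, 2, 2, 2, 2, 2, 2], giving D = diag(2, 2, 2, 2, 2, 2, 2, 2, 2, 2) and L = D - A. The multiplicity of 0 as a Laplacian eigenvalue equals the number of connected components. By the matrix-tree theorem the graph has (1/10) * product of the nonzero eigenvalues = 10 spanning trees.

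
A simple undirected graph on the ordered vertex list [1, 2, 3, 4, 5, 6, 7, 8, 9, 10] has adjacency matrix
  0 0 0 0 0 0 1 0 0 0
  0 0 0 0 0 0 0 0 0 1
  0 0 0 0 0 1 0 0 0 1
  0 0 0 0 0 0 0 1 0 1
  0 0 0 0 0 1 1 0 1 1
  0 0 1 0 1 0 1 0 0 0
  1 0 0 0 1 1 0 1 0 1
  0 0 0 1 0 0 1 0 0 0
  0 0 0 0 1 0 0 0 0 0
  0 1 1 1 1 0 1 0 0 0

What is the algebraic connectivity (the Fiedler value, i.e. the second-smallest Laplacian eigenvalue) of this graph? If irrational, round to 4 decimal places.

Reading degrees in the order [1, 2, 3, 4, 5, 6, 7, 8, 9, 10] gives [1, 1, 2, 2, 4, 3, 5, 2, 1, 5]; set D = diag(1, 1, 2, 2, 4, 3, 5, 2, 1, 5) and form L = D - A. The smallest Laplacian eigenvalue is always 0. The next one, lambda_2 = 0.7172, measures how hard the graph is to disconnect: larger values mean better connectivity.

0.7172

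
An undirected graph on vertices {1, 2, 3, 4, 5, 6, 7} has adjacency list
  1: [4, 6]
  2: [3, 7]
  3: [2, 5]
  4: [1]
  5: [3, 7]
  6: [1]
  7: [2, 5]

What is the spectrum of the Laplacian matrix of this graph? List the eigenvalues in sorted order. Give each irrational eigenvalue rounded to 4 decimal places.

Reading degrees in the order [1, 2, 3, 4, 5, 6, 7] gives [2, 2, 2, 1, 2, 1, 2]; set D = diag(2, 2, 2, 1, 2, 1, 2) and form L = D - A. Since every row of L sums to 0, the all-ones vector is in the kernel and 0 is an eigenvalue. The 2 zero eigenvalues correspond to the 2 connected components. The largest eigenvalue, 4, is at most the vertex count 7. There are 2 zeros in the spectrum, matching the 2 components.

[0, 0, 1, 2, 2, 3, 4]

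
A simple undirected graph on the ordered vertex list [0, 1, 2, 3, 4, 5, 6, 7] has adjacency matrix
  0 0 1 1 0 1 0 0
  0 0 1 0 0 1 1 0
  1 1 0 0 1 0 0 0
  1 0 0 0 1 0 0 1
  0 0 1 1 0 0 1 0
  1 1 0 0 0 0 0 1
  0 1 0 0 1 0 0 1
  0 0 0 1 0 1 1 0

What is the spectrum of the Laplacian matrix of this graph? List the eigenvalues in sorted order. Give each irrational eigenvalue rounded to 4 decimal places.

[0, 2, 2, 2, 4, 4, 4, 6]

Each diagonal entry of L is the vertex degree and each off-diagonal entry is -1 where an edge is present, 0 otherwise; in the order [0, 1, 2, 3, 4, 5, 6, 7] the diagonal is [3, 3, 3, 3, 3, 3, 3, 3]. L is symmetric positive semidefinite, so every eigenvalue is real and nonnegative. The single zero eigenvalue shows the graph is connected. There is one zero in the spectrum, matching the 1 component.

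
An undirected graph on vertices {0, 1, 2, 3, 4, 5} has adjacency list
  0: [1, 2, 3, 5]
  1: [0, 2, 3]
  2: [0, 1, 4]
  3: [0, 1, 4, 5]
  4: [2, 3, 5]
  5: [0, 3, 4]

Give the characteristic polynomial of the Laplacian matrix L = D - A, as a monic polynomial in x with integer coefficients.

x^6 - 20x^5 + 156x^4 - 592x^3 + 1091x^2 - 780x

With the vertex order [0, 1, 2, 3, 4, 5], the degrees are [4, 3, 3, 4, 3, 3], giving D = diag(4, 3, 3, 4, 3, 3) and L = D - A. Computing det(xI - L) by cofactor expansion (or equivalently via sum-over-permutations) gives x^6 - 20x^5 + 156x^4 - 592x^3 + 1091x^2 - 780x. The coefficient of x^5 equals -trace(L) = -20, matching the sum of degrees. There is one zero in the spectrum, matching the 1 component.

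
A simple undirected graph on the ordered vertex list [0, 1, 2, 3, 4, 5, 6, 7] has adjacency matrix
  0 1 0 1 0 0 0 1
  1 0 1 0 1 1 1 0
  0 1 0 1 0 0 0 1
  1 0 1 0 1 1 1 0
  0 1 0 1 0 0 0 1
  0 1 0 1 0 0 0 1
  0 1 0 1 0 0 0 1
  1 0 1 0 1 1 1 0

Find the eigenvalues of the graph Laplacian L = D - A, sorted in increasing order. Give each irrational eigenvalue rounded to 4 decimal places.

Reading degrees in the order [0, 1, 2, 3, 4, 5, 6, 7] gives [3, 5, 3, 5, 3, 3, 3, 5]; set D = diag(3, 5, 3, 5, 3, 3, 3, 5) and form L = D - A. L is symmetric positive semidefinite, so every eigenvalue is real and nonnegative. The single zero eigenvalue shows the graph is connected. There is one zero in the spectrum, matching the 1 component.

[0, 3, 3, 3, 3, 5, 5, 8]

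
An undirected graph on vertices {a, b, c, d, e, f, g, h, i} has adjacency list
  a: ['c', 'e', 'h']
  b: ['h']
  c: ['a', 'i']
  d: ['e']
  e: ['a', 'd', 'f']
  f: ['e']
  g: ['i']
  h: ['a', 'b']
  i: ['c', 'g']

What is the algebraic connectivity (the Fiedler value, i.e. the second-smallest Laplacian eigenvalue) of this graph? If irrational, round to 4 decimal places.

0.2217

Each diagonal entry of L is the vertex degree and each off-diagonal entry is -1 where an edge is present, 0 otherwise; in the order [a, b, c, d, e, f, g, h, i] the diagonal is [3, 1, 2, 1, 3, 1, 1, 2, 2]. The smallest Laplacian eigenvalue is always 0. The next one, lambda_2 = 0.2217, measures how hard the graph is to disconnect: larger values mean better connectivity.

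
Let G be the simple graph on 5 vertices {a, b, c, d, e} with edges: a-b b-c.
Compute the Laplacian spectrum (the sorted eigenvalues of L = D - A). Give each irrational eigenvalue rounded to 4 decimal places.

[0, 0, 0, 1, 3]

Each diagonal entry of L is the vertex degree and each off-diagonal entry is -1 where an edge is present, 0 otherwise; in the order [a, b, c, d, e] the diagonal is [1, 2, 1, 0, 0]. Since every row of L sums to 0, the all-ones vector is in the kernel and 0 is an eigenvalue. The 3 zero eigenvalues correspond to the 3 connected components. There are 3 zeros in the spectrum, matching the 3 components.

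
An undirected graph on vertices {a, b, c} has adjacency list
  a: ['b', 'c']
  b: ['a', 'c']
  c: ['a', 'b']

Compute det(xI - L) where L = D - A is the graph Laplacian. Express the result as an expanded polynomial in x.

Each diagonal entry of L is the vertex degree and each off-diagonal entry is -1 where an edge is present, 0 otherwise; in the order [a, b, c] the diagonal is [2, 2, 2]. L has integer entries, so p(x) = det(xI - L) has integer coefficients. Expanding the determinant yields x^3 - 6x^2 + 9x. The constant term is 0 because L is singular (the all-ones vector lies in its kernel). The largest eigenvalue, 3, is at most the vertex count 3.

x^3 - 6x^2 + 9x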